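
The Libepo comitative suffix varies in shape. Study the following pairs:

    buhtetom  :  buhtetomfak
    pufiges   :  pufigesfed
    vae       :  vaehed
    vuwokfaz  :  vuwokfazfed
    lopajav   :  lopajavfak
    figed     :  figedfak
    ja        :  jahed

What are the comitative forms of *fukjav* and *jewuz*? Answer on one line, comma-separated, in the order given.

fukjavfak, jewuzfed

Looking at the final sound of each stem: -fed when the stem ends in a sibilant (*pufiges*, *vuwokfaz*); -fak when the stem ends in a non-sibilant consonant (*buhtetom*, *lopajav*, *figed*); -hed when the stem ends in a vowel (*vae*, *ja*).
Since the final sound of *fukjav* is /v/ (a non-sibilant consonant), it takes -fak, giving *fukjavfak*.
*jewuz* — final sound /z/ (a sibilant) → -fed → *jewuzfed*.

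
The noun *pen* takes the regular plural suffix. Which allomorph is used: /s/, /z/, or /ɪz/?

The stem *pen* ends in a voiced non-sibilant sound.
The plural suffix surfaces as /ɪz/ after sibilants, /s/ after other voiceless consonants, and /z/ after other voiced sounds.
So the plural -s on *pen* is pronounced /z/.

/z/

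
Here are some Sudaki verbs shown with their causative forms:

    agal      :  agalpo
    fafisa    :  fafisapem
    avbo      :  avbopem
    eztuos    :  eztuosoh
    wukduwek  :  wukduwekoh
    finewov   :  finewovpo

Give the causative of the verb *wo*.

wopem

The suffix is conditioned by the final sound: -oh when the stem ends in a voiceless consonant (*eztuos*, *wukduwek*); -po when the stem ends in a voiced consonant (*agal*, *finewov*); -pem when the stem ends in a vowel (*fafisa*, *avbo*).
Since the final sound of *wo* is /o/ (a vowel), it takes -pem, giving *wopem*.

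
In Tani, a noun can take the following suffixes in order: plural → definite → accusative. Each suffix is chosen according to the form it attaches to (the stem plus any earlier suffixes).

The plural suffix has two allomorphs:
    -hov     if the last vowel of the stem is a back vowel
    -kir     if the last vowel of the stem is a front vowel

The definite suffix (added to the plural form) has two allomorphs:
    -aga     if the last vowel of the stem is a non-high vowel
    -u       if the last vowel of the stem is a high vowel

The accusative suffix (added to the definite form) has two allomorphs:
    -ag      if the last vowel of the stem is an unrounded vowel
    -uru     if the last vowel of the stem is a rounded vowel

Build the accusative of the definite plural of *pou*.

*pou*: last vowel = /u/, a back vowel → -hov → *pouhov*.
The last vowel of the plural form *pouhov* is /o/, which is a non-high vowel, so the definite suffix is -aga, giving *pouhovaga*.
The definite form *pouhovaga*: last vowel = /a/, an unrounded vowel → -ag → *pouhovagaag*.

pouhovagaag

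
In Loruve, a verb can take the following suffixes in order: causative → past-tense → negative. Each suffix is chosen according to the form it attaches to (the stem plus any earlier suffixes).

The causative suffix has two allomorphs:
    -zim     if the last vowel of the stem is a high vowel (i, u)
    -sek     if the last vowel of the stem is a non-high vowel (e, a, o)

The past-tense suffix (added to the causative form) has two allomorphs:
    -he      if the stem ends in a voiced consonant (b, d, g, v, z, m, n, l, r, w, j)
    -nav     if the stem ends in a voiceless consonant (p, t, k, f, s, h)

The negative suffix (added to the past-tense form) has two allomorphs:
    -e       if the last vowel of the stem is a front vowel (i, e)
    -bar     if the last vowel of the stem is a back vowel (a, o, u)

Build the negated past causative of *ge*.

Since the last vowel of *ge* is /e/ (a non-high vowel), it takes -sek, giving *gesek*.
Since the final consonant of the causative form *gesek* is /k/ (voiceless), it takes -nav, giving *geseknav*.
The past-tense form *geseknav* — last vowel /a/ (a back vowel) → -bar → *geseknavbar*.

geseknavbar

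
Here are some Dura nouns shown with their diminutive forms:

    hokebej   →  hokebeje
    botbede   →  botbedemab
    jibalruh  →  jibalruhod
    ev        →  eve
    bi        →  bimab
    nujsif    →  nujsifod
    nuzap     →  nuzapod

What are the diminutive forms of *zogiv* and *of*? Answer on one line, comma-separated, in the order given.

The suffix is conditioned by the final sound: -od when the stem ends in a voiceless consonant (*jibalruh*, *nujsif*, *nuzap*); -e when the stem ends in a voiced consonant (*hokebej*, *ev*); -mab when the stem ends in a vowel (*botbede*, *bi*).
*zogiv*: final sound = /v/, a voiced consonant → -e → *zogive*.
Since the final sound of *of* is /f/ (a voiceless consonant), it takes -od, giving *ofod*.

zogive, ofod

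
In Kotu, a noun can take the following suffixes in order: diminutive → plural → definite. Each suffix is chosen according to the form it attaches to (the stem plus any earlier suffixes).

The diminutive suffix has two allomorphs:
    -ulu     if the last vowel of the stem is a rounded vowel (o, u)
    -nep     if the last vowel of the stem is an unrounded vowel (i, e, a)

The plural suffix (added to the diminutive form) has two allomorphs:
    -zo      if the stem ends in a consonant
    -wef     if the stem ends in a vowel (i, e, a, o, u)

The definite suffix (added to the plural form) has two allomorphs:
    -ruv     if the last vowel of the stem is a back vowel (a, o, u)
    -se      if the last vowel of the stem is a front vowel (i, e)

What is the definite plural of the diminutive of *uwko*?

Since the last vowel of *uwko* is /o/ (a rounded vowel), it takes -ulu, giving *uwkoulu*.
The diminutive form *uwkoulu*: final sound = /u/, a vowel → -wef → *uwkouluwef*.
The last vowel of the plural form *uwkouluwef* is /e/, which is a front vowel, so the definite suffix is -se, giving *uwkouluwefse*.

uwkouluwefse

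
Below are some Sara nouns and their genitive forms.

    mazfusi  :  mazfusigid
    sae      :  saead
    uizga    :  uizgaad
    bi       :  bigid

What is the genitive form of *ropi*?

Looking at the last vowel of each stem: -gid when the last vowel of the stem is a high vowel (*mazfusi*, *bi*); -ad when the last vowel of the stem is a non-high vowel (*sae*, *uizga*).
Since the last vowel of *ropi* is /i/ (a high vowel), it takes -gid, giving *ropigid*.

ropigid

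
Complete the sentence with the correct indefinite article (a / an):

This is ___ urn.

an

The indefinite article is chosen by the initial *sound* of the following word, not its spelling.
*urn* begins with the sound /ɜr/ (u pronounced /ɜr/) — a vowel sound.
So the article is *an*: This is an urn.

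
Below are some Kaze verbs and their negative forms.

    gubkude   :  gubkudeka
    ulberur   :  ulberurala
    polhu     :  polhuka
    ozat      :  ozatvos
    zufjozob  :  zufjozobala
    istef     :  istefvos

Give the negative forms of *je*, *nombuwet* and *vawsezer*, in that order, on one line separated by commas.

The pattern is voicing of the final sound: -vos when the stem ends in a voiceless consonant (*ozat*, *istef*); -ala when the stem ends in a voiced consonant (*ulberur*, *zufjozob*); -ka when the stem ends in a vowel (*gubkude*, *polhu*).
The final sound of *je* is /e/, which is a vowel, so the suffix is -ka, giving *jeka*.
*nombuwet* — final sound /t/ (a voiceless consonant) → -vos → *nombuwetvos*.
The final sound of *vawsezer* is /r/, which is a voiced consonant, so the suffix is -ala, giving *vawsezerala*.

jeka, nombuwetvos, vawsezerala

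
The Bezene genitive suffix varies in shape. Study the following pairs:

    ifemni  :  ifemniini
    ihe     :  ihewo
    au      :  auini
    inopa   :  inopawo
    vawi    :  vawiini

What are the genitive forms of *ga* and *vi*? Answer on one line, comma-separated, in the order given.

The suffix is conditioned by the last vowel: -ini when the last vowel of the stem is a high vowel (*ifemni*, *au*, *vawi*); -wo when the last vowel of the stem is a non-high vowel (*ihe*, *inopa*).
*ga* — last vowel /a/ (a non-high vowel) → -wo → *gawo*.
The last vowel of *vi* is /i/, which is a high vowel, so the suffix is -ini, giving *viini*.

gawo, viini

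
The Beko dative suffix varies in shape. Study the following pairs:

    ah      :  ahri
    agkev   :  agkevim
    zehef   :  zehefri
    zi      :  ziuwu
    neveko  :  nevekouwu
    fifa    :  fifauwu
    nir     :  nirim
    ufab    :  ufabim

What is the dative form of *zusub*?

The pattern is voicing of the final sound: -ri when the stem ends in a voiceless consonant (*ah*, *zehef*); -im when the stem ends in a voiced consonant (*agkev*, *nir*, *ufab*); -uwu when the stem ends in a vowel (*zi*, *neveko*, *fifa*).
*zusub*: final sound = /b/, a voiced consonant → -im → *zusubim*.

zusubim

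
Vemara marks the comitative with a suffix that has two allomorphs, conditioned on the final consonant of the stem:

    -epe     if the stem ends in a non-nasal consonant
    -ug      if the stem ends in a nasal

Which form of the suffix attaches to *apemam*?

-ug

Since the final consonant of *apemam* is /m/ (a nasal), it takes -ug.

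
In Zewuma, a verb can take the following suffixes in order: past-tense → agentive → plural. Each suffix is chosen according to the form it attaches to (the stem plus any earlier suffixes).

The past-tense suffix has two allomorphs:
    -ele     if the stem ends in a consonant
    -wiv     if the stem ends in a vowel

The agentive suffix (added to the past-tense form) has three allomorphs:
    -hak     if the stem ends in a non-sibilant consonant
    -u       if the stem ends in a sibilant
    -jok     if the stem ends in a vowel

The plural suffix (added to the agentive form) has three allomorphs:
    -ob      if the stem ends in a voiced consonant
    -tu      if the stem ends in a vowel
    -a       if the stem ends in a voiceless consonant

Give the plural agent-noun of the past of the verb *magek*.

magekelejoka

Since the final sound of *magek* is /k/ (a consonant), it takes -ele, giving *magekele*.
Since the final sound of the past-tense form *magekele* is /e/ (a vowel), it takes -jok, giving *magekelejok*.
The agentive form *magekelejok* — final sound /k/ (a voiceless consonant) → -a → *magekelejoka*.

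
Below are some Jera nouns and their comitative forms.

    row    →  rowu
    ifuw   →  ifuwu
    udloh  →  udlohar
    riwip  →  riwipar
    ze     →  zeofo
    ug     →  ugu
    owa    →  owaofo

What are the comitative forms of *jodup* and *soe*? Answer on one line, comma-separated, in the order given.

The alternation tracks the final sound of the stem — -ar when the stem ends in a voiceless consonant (*udloh*, *riwip*); -u when the stem ends in a voiced consonant (*row*, *ifuw*, *ug*); -ofo when the stem ends in a vowel (*ze*, *owa*).
*jodup* — final sound /p/ (a voiceless consonant) → -ar → *jodupar*.
Since the final sound of *soe* is /e/ (a vowel), it takes -ofo, giving *soeofo*.

jodupar, soeofo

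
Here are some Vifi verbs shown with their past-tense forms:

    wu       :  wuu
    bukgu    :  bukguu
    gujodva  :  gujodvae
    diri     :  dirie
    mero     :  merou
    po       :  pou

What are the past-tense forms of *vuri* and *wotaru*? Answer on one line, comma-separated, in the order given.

Looking at the last vowel of each stem: -u when the last vowel of the stem is a rounded vowel (*wu*, *bukgu*, *mero*, *po*); -e when the last vowel of the stem is an unrounded vowel (*gujodva*, *diri*).
*vuri*: last vowel = /i/, an unrounded vowel → -e → *vurie*.
The last vowel of *wotaru* is /u/, which is a rounded vowel, so the suffix is -u, giving *wotaruu*.

vurie, wotaruu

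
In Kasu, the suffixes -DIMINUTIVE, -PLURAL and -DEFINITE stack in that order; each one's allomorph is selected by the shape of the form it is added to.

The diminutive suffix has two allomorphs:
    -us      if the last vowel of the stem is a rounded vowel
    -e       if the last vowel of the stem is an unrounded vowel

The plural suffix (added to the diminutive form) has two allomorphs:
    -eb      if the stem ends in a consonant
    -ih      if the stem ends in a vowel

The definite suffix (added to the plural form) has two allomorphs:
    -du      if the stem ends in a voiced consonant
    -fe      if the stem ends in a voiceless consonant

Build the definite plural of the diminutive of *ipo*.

ipousebdu

*ipo* — last vowel /o/ (a rounded vowel) → -us → *ipous*.
The diminutive form *ipous*: final sound = /s/, a consonant → -eb → *ipouseb*.
The final consonant of the plural form *ipouseb* is /b/, which is voiced, so the definite suffix is -du, giving *ipousebdu*.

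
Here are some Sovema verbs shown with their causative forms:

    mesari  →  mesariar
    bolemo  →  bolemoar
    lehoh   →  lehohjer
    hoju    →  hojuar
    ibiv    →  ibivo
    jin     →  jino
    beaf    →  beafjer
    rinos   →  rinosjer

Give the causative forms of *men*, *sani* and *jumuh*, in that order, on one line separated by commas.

The alternation tracks the final sound of the stem — -jer when the stem ends in a voiceless consonant (*lehoh*, *beaf*, *rinos*); -o when the stem ends in a voiced consonant (*ibiv*, *jin*); -ar when the stem ends in a vowel (*mesari*, *bolemo*, *hoju*).
The final sound of *men* is /n/, which is a voiced consonant, so the suffix is -o, giving *meno*.
Since the final sound of *sani* is /i/ (a vowel), it takes -ar, giving *saniar*.
*jumuh*: final sound = /h/, a voiceless consonant → -jer → *jumuhjer*.

meno, saniar, jumuhjer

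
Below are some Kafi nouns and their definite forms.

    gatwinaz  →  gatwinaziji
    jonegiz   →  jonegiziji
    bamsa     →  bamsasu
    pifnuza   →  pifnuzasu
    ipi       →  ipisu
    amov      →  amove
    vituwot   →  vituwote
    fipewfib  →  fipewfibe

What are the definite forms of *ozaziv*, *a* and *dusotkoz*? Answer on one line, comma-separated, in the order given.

The alternation tracks the final sound of the stem — -iji when the stem ends in a sibilant (*gatwinaz*, *jonegiz*); -e when the stem ends in a non-sibilant consonant (*amov*, *vituwot*, *fipewfib*); -su when the stem ends in a vowel (*bamsa*, *pifnuza*, *ipi*).
Since the final sound of *ozaziv* is /v/ (a non-sibilant consonant), it takes -e, giving *ozazive*.
Since the final sound of *a* is /a/ (a vowel), it takes -su, giving *asu*.
The final sound of *dusotkoz* is /z/, which is a sibilant, so the suffix is -iji, giving *dusotkoziji*.

ozazive, asu, dusotkoziji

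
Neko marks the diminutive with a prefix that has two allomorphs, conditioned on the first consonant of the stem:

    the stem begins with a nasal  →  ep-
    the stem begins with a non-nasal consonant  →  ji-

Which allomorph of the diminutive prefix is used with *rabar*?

The first consonant of *rabar* is /r/, which is non-nasal, so the prefix is ji-.

ji-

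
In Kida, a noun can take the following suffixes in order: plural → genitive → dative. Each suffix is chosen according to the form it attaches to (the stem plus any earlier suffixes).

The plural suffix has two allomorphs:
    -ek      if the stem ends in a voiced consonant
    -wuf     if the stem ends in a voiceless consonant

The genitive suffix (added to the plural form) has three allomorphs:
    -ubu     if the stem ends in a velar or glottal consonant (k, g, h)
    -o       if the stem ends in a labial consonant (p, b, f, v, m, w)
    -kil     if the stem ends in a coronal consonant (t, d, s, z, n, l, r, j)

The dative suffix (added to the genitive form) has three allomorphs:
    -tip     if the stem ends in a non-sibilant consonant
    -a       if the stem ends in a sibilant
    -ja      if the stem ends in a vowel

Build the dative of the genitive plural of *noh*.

nohwufoja

*noh* — final consonant /h/ (voiceless) → -wuf → *nohwuf*.
The final consonant of the plural form *nohwuf* is /f/, which is labial, so the genitive suffix is -o, giving *nohwufo*.
The genitive form *nohwufo*: final sound = /o/, a vowel → -ja → *nohwufoja*.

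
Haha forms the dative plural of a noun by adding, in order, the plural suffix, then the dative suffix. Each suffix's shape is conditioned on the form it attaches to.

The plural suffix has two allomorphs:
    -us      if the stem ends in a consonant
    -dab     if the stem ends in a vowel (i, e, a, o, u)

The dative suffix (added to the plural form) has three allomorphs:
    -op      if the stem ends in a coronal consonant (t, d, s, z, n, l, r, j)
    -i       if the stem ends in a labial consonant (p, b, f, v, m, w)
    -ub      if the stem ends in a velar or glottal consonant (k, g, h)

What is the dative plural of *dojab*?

dojabusop

*dojab* — final sound /b/ (a consonant) → -us → *dojabus*.
The plural form *dojabus* — final consonant /s/ (coronal) → -op → *dojabusop*.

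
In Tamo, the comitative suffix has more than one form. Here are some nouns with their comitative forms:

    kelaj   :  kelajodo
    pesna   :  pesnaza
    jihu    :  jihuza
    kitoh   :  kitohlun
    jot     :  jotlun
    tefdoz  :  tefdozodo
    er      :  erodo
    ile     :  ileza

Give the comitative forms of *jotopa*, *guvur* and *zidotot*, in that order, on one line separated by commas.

jotopaza, guvurodo, zidototlun

The suffix is conditioned by the final sound: -lun when the stem ends in a voiceless consonant (*kitoh*, *jot*); -odo when the stem ends in a voiced consonant (*kelaj*, *tefdoz*, *er*); -za when the stem ends in a vowel (*pesna*, *jihu*, *ile*).
*jotopa*: final sound = /a/, a vowel → -za → *jotopaza*.
The final sound of *guvur* is /r/, which is a voiced consonant, so the suffix is -odo, giving *guvurodo*.
Since the final sound of *zidotot* is /t/ (a voiceless consonant), it takes -lun, giving *zidototlun*.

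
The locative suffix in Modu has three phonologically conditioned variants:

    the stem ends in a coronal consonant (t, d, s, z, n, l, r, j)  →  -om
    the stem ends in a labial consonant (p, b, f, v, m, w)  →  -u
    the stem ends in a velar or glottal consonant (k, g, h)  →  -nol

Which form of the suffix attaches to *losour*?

Since the final consonant of *losour* is /r/ (coronal), it takes -om.

-om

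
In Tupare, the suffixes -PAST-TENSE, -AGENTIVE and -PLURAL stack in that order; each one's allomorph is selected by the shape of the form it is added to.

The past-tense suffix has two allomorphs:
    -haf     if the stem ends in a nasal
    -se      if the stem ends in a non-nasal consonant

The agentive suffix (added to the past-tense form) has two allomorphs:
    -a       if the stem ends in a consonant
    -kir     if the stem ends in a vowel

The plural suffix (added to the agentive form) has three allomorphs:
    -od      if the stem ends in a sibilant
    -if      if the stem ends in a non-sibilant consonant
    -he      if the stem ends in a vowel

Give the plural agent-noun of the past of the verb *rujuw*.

rujuwsekirif

*rujuw*: final consonant = /w/, non-nasal → -se → *rujuwse*.
Since the final sound of the past-tense form *rujuwse* is /e/ (a vowel), it takes -kir, giving *rujuwsekir*.
The agentive form *rujuwsekir* — final sound /r/ (a non-sibilant consonant) → -if → *rujuwsekirif*.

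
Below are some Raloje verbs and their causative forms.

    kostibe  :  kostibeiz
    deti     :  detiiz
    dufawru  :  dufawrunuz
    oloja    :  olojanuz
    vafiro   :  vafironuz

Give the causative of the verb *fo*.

fonuz

The pattern is front/back vowel harmony: -iz when the last vowel of the stem is a front vowel (*kostibe*, *deti*); -nuz when the last vowel of the stem is a back vowel (*dufawru*, *oloja*, *vafiro*).
*fo*: last vowel = /o/, a back vowel → -nuz → *fonuz*.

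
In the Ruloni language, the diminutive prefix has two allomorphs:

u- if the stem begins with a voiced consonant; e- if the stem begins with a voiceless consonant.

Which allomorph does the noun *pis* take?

e-

*pis*: first consonant = /p/, voiceless → e-.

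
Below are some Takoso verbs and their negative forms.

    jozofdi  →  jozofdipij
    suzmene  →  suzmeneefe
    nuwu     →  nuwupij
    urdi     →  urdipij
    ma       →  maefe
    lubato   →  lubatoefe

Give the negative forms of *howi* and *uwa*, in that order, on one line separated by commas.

howipij, uwaefe

The pattern is height harmony: -pij when the last vowel of the stem is a high vowel (*jozofdi*, *nuwu*, *urdi*); -efe when the last vowel of the stem is a non-high vowel (*suzmene*, *ma*, *lubato*).
*howi* — last vowel /i/ (a high vowel) → -pij → *howipij*.
Since the last vowel of *uwa* is /a/ (a non-high vowel), it takes -efe, giving *uwaefe*.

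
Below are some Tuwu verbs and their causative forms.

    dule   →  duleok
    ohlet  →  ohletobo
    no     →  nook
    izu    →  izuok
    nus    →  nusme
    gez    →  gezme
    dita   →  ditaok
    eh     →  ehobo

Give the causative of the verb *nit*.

The pattern is sibilance of the final sound: -me when the stem ends in a sibilant (*nus*, *gez*); -obo when the stem ends in a non-sibilant consonant (*ohlet*, *eh*); -ok when the stem ends in a vowel (*dule*, *no*, *izu*, *dita*).
*nit* — final sound /t/ (a non-sibilant consonant) → -obo → *nitobo*.

nitobo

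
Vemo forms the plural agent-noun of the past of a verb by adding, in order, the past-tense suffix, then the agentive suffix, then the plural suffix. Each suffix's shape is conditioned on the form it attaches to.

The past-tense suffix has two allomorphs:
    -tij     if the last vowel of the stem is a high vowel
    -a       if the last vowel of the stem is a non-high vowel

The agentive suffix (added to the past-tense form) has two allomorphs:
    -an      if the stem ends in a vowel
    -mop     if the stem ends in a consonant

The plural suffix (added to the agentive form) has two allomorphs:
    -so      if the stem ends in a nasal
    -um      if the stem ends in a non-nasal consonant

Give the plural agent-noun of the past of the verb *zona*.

zonaaanso

*zona*: last vowel = /a/, a non-high vowel → -a → *zonaa*.
The past-tense form *zonaa* — final sound /a/ (a vowel) → -an → *zonaaan*.
The agentive form *zonaaan* — final consonant /n/ (a nasal) → -so → *zonaaanso*.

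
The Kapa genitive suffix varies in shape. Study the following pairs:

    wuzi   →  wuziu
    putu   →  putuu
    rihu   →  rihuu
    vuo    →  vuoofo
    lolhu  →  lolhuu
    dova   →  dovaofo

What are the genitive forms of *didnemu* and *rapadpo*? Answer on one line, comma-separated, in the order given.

The alternation tracks the last vowel of the stem — -u when the last vowel of the stem is a high vowel (*wuzi*, *putu*, *rihu*, *lolhu*); -ofo when the last vowel of the stem is a non-high vowel (*vuo*, *dova*).
*didnemu*: last vowel = /u/, a high vowel → -u → *didnemuu*.
*rapadpo* — last vowel /o/ (a non-high vowel) → -ofo → *rapadpoofo*.

didnemuu, rapadpoofo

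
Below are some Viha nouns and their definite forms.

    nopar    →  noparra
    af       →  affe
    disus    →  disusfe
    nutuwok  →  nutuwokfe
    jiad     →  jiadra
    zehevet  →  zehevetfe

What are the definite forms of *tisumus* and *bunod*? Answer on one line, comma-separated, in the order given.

tisumusfe, bunodra

The alternation tracks the final consonant of the stem — -fe when the stem ends in a voiceless consonant (*af*, *disus*, *nutuwok*, *zehevet*); -ra when the stem ends in a voiced consonant (*nopar*, *jiad*).
Since the final consonant of *tisumus* is /s/ (voiceless), it takes -fe, giving *tisumusfe*.
*bunod*: final consonant = /d/, voiced → -ra → *bunodra*.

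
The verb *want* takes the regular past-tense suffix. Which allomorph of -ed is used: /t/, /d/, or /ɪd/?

The stem *want* ends in /t/ or /d/.
The -ed suffix is realized as /ɪd/ after /t, d/; as /t/ after other voiceless consonants; and as /d/ after other voiced sounds.
So -ed on *want* is pronounced /ɪd/.

/ɪd/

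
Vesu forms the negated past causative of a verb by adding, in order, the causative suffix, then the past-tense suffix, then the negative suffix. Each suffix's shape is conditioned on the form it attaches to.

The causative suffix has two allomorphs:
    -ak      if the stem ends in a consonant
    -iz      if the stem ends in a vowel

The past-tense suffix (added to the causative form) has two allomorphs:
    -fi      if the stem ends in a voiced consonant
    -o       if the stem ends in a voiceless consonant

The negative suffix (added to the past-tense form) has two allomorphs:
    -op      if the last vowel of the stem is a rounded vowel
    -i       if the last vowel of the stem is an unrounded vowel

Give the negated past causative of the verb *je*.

jeizfii

Since the final sound of *je* is /e/ (a vowel), it takes -iz, giving *jeiz*.
Since the final consonant of the causative form *jeiz* is /z/ (voiced), it takes -fi, giving *jeizfi*.
The last vowel of the past-tense form *jeizfi* is /i/, which is an unrounded vowel, so the negative suffix is -i, giving *jeizfii*.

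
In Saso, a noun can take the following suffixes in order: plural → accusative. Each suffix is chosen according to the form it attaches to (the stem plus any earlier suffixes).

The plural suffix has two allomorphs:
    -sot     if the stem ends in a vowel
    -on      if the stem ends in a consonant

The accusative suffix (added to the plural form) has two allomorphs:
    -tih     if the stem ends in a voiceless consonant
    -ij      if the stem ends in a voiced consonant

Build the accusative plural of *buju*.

bujusottih

Since the final sound of *buju* is /u/ (a vowel), it takes -sot, giving *bujusot*.
Since the final consonant of the plural form *bujusot* is /t/ (voiceless), it takes -tih, giving *bujusottih*.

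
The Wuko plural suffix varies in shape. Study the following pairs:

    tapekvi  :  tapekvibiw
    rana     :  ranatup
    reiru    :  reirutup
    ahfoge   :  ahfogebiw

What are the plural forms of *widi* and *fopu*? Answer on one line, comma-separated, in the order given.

widibiw, foputup

The pattern is front/back vowel harmony: -biw when the last vowel of the stem is a front vowel (*tapekvi*, *ahfoge*); -tup when the last vowel of the stem is a back vowel (*rana*, *reiru*).
The last vowel of *widi* is /i/, which is a front vowel, so the suffix is -biw, giving *widibiw*.
Since the last vowel of *fopu* is /u/ (a back vowel), it takes -tup, giving *foputup*.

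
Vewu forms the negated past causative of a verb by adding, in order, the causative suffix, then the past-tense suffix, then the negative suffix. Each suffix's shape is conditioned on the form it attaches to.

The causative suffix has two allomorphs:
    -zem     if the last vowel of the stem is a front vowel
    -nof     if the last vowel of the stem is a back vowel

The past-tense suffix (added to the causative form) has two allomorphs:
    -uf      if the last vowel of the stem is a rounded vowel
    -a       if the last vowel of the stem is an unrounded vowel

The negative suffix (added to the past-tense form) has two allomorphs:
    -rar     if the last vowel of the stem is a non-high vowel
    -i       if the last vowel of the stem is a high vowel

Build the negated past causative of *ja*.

janofufi

The last vowel of *ja* is /a/, which is a back vowel, so the causative suffix is -nof, giving *janof*.
The causative form *janof*: last vowel = /o/, a rounded vowel → -uf → *janofuf*.
The past-tense form *janofuf*: last vowel = /u/, a high vowel → -i → *janofufi*.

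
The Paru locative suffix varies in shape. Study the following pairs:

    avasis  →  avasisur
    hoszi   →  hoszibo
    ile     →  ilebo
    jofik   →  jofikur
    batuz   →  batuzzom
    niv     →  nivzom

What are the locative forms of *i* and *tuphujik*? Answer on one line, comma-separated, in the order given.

ibo, tuphujikur

The suffix is conditioned by the final sound: -ur when the stem ends in a voiceless consonant (*avasis*, *jofik*); -zom when the stem ends in a voiced consonant (*batuz*, *niv*); -bo when the stem ends in a vowel (*hoszi*, *ile*).
*i*: final sound = /i/, a vowel → -bo → *ibo*.
The final sound of *tuphujik* is /k/, which is a voiceless consonant, so the suffix is -ur, giving *tuphujikur*.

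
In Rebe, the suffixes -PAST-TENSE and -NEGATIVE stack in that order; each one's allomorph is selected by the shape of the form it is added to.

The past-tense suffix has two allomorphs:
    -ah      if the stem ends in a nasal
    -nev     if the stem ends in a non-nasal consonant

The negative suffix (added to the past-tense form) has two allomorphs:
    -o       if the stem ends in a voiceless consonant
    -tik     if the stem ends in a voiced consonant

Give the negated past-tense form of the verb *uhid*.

*uhid*: final consonant = /d/, non-nasal → -nev → *uhidnev*.
The past-tense form *uhidnev*: final consonant = /v/, voiced → -tik → *uhidnevtik*.

uhidnevtik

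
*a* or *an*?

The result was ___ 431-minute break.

a

The indefinite article is chosen by the initial *sound* of the following word, not its spelling.
The number *431* is spoken "four hundred …", beginning with /fɔr/ — a consonant sound.
So the article is *a*: The result was a 431-minute break.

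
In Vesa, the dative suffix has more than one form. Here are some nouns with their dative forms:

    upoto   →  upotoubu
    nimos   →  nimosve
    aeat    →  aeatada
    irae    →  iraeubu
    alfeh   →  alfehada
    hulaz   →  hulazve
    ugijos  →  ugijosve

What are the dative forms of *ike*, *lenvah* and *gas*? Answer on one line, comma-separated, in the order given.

ikeubu, lenvahada, gasve

The alternation tracks the final sound of the stem — -ve when the stem ends in a sibilant (*nimos*, *hulaz*, *ugijos*); -ada when the stem ends in a non-sibilant consonant (*aeat*, *alfeh*); -ubu when the stem ends in a vowel (*upoto*, *irae*).
*ike*: final sound = /e/, a vowel → -ubu → *ikeubu*.
*lenvah*: final sound = /h/, a non-sibilant consonant → -ada → *lenvahada*.
The final sound of *gas* is /s/, which is a sibilant, so the suffix is -ve, giving *gasve*.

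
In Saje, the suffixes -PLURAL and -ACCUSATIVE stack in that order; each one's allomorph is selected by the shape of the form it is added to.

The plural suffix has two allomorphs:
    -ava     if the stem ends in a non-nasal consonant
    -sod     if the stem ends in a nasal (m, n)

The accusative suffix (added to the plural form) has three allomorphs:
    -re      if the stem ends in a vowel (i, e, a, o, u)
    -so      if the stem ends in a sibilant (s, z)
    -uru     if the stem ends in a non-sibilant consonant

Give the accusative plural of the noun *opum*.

The final consonant of *opum* is /m/, which is a nasal, so the plural suffix is -sod, giving *opumsod*.
The plural form *opumsod*: final sound = /d/, a non-sibilant consonant → -uru → *opumsoduru*.

opumsoduru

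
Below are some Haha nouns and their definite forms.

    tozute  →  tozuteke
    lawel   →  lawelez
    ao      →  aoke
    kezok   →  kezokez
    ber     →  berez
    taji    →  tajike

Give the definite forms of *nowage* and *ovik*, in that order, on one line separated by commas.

nowageke, ovikez

Looking at the final sound of each stem: -ez when the stem ends in a consonant (*lawel*, *kezok*, *ber*); -ke when the stem ends in a vowel (*tozute*, *ao*, *taji*).
Since the final sound of *nowage* is /e/ (a vowel), it takes -ke, giving *nowageke*.
Since the final sound of *ovik* is /k/ (a consonant), it takes -ez, giving *ovikez*.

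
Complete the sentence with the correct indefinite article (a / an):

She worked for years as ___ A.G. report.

an

The indefinite article is chosen by the initial *sound* of the following word, not its spelling.
The initialism *A.G.* is read letter by letter; the first letter, A, is pronounced /eɪ/, which begins with a vowel sound.
So the article is *an*: She worked for years as an A.G. report.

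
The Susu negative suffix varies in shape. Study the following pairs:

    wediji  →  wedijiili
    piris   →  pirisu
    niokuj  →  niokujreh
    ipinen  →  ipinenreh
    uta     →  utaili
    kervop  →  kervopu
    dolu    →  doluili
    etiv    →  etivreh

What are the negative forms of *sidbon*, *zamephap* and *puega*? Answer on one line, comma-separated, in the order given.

sidbonreh, zamephapu, puegaili

The alternation tracks the final sound of the stem — -u when the stem ends in a voiceless consonant (*piris*, *kervop*); -reh when the stem ends in a voiced consonant (*niokuj*, *ipinen*, *etiv*); -ili when the stem ends in a vowel (*wediji*, *uta*, *dolu*).
The final sound of *sidbon* is /n/, which is a voiced consonant, so the suffix is -reh, giving *sidbonreh*.
Since the final sound of *zamephap* is /p/ (a voiceless consonant), it takes -u, giving *zamephapu*.
The final sound of *puega* is /a/, which is a vowel, so the suffix is -ili, giving *puegaili*.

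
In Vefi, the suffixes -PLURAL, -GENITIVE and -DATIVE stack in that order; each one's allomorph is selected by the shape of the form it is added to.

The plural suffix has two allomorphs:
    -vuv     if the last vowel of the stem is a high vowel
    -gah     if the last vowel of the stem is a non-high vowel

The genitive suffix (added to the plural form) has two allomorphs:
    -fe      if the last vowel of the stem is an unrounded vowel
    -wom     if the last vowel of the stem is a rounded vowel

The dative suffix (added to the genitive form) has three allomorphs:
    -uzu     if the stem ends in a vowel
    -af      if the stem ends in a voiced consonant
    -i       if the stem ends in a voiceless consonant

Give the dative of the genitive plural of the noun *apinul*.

apinulvuvwomaf

*apinul* — last vowel /u/ (a high vowel) → -vuv → *apinulvuv*.
The plural form *apinulvuv*: last vowel = /u/, a rounded vowel → -wom → *apinulvuvwom*.
Since the final sound of the genitive form *apinulvuvwom* is /m/ (a voiced consonant), it takes -af, giving *apinulvuvwomaf*.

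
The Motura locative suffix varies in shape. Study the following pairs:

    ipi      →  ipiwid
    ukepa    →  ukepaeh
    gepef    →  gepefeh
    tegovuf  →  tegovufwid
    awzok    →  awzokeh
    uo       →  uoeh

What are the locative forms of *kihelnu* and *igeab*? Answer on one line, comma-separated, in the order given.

kihelnuwid, igeabeh

The suffix is conditioned by the last vowel: -wid when the last vowel of the stem is a high vowel (*ipi*, *tegovuf*); -eh when the last vowel of the stem is a non-high vowel (*ukepa*, *gepef*, *awzok*, *uo*).
*kihelnu* — last vowel /u/ (a high vowel) → -wid → *kihelnuwid*.
Since the last vowel of *igeab* is /a/ (a non-high vowel), it takes -eh, giving *igeabeh*.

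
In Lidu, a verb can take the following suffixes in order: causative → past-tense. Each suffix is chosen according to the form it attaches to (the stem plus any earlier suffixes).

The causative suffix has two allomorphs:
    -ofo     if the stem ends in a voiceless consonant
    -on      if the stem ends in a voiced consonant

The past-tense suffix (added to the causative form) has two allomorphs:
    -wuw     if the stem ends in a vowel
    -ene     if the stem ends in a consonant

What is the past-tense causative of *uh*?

uhofowuw

The final consonant of *uh* is /h/, which is voiceless, so the causative suffix is -ofo, giving *uhofo*.
The causative form *uhofo*: final sound = /o/, a vowel → -wuw → *uhofowuw*.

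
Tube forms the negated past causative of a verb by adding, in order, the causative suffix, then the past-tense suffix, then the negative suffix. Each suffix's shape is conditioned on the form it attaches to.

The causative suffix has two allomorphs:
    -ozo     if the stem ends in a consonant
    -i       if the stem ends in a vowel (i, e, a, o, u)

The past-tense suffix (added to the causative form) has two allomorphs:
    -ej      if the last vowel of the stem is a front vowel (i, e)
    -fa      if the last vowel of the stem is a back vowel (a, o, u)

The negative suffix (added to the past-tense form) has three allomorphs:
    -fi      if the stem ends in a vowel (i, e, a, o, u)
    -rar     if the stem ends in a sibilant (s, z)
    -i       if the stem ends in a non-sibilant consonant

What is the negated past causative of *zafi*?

*zafi* — final sound /i/ (a vowel) → -i → *zafii*.
The causative form *zafii* — last vowel /i/ (a front vowel) → -ej → *zafiiej*.
The past-tense form *zafiiej* — final sound /j/ (a non-sibilant consonant) → -i → *zafiieji*.

zafiieji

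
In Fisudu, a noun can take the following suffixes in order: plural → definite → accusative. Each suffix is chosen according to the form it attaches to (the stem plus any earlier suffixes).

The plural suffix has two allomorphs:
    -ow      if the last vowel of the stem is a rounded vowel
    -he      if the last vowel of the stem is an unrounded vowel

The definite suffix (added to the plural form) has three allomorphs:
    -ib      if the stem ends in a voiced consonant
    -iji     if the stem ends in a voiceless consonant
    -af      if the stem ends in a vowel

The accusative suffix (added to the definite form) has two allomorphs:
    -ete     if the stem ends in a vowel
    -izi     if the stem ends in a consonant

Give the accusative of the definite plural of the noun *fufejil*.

*fufejil*: last vowel = /i/, an unrounded vowel → -he → *fufejilhe*.
The plural form *fufejilhe*: final sound = /e/, a vowel → -af → *fufejilheaf*.
The definite form *fufejilheaf* — final sound /f/ (a consonant) → -izi → *fufejilheafizi*.

fufejilheafizi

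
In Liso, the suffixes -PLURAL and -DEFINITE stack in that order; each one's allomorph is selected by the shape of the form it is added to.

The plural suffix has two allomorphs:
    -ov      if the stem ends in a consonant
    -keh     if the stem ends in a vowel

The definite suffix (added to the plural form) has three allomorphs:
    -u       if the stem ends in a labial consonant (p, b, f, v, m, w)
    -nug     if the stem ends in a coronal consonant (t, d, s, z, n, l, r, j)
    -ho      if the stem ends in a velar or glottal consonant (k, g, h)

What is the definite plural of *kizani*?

kizanikehho

*kizani* — final sound /i/ (a vowel) → -keh → *kizanikeh*.
The plural form *kizanikeh* — final consonant /h/ (velar/glottal) → -ho → *kizanikehho*.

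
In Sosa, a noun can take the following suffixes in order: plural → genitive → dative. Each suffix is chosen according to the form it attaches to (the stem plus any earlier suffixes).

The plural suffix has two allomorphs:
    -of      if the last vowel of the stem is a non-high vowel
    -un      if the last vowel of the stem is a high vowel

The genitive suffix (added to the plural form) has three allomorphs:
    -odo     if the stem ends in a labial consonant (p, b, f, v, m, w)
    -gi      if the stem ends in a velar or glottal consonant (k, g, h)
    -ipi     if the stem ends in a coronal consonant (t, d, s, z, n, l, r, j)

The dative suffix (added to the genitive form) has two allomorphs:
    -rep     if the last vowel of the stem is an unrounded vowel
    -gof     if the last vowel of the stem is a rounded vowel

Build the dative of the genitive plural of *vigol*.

vigolofodogof

Since the last vowel of *vigol* is /o/ (a non-high vowel), it takes -of, giving *vigolof*.
The plural form *vigolof*: final consonant = /f/, labial → -odo → *vigolofodo*.
The last vowel of the genitive form *vigolofodo* is /o/, which is a rounded vowel, so the dative suffix is -gof, giving *vigolofodogof*.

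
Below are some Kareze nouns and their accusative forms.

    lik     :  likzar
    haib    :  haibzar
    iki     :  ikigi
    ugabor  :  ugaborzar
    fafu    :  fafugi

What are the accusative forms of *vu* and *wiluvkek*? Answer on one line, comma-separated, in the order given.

vugi, wiluvkekzar

The suffix is conditioned by the final sound: -zar when the stem ends in a consonant (*lik*, *haib*, *ugabor*); -gi when the stem ends in a vowel (*iki*, *fafu*).
*vu* — final sound /u/ (a vowel) → -gi → *vugi*.
Since the final sound of *wiluvkek* is /k/ (a consonant), it takes -zar, giving *wiluvkekzar*.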